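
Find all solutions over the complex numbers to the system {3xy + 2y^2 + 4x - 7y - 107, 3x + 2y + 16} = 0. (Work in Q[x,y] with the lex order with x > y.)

Compute a lex Gröbner basis by Buchberger's algorithm.
f_1 = 3xy + 4x + 2y^2 - 7y - 107, LT = xy.
f_2 = 3x + 2y + 16, LT = x.

S(f_1,f_2): lcm = xy. S = 4/3x - 23/3y - 107/3.
  leading term x: subtract (4/9)·f_2 from 4/3x - 23/3y - 107/3 → -77/9y - 385/9
  leading term y: no divisor's leading term divides it; move -77/9y to the remainder.
  leading term 1: no divisor's leading term divides it; move -385/9 to the remainder.
  remainder -77/9y - 385/9 ≠ 0; add h_3 = -77/9y - 385/9 to the basis.

The other S-polynomials (S(f_1,h_3), S(f_2,h_3)) all reduce to 0 modulo the current basis, so we have a Gröbner basis.
Inter-reduce: drop elements whose leading term is divisible by another's, tail-reduce, and make monic.
Reduced Gröbner basis: {x + 2, y + 5}.

Since the basis is lex-ordered, y + 5 is univariate in y. Its roots are {-5}. Back-substituting each root into the other basis elements fixes the other coordinates.
  y = -5: the earlier basis element becomes x + 2 = 0, giving x = -2 — point (-2, -5).
Substituting each solution back into the original system confirms all equations vanish.

{(-2, -5)}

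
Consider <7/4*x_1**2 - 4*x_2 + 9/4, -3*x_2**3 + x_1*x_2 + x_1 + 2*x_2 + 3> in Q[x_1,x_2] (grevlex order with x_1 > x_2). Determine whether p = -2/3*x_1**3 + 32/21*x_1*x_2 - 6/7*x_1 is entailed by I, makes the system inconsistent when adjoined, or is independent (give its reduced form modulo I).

First compute the reduced Gröbner basis of I by Buchberger's algorithm.
f_1 = 7/4*x_1**2 - 4*x_2 + 9/4, LT = x_1**2.
f_2 = -3*x_2**3 + x_1*x_2 + x_1 + 2*x_2 + 3, LT = x_2**3.

The S-polynomials (S(f_1,f_2)) all reduce to 0 modulo the current basis, so we have a Gröbner basis.
Inter-reduce: drop elements whose leading term is divisible by another's, tail-reduce, and make monic.
Reduced Gröbner basis: {x_2**3 - 1/3*x_1*x_2 - 1/3*x_1 - 2/3*x_2 - 1, x_1**2 - 16/7*x_2 + 9/7}.
Label its elements g_1 = x_2**3 - 1/3*x_1*x_2 - 1/3*x_1 - 2/3*x_2 - 1, g_2 = x_1**2 - 16/7*x_2 + 9/7.

Reduce p = -2/3*x_1**3 + 32/21*x_1*x_2 - 6/7*x_1 modulo G:
  leading term x_1**3: subtract (-2/3*x_1)·g_2 from -2/3*x_1**3 + 32/21*x_1*x_2 - 6/7*x_1 → 0
  normal form = 0.
Since the normal form is 0, p ∈ I.

-2/3*x_1**3 + 32/21*x_1*x_2 - 6/7*x_1 lies in I (it reduces to 0).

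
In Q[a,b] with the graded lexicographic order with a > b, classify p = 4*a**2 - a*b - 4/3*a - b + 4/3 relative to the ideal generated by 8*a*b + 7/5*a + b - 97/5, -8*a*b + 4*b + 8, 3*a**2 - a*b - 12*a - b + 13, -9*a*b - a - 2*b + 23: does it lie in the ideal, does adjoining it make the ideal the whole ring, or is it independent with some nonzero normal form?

First compute the reduced Gröbner basis of I by Buchberger's algorithm.
f_1 = 8*a*b + 7/5*a + b - 97/5, LT = a*b.
f_2 = -8*a*b + 4*b + 8, LT = a*b.
f_3 = 3*a**2 - a*b - 12*a - b + 13, LT = a**2.
f_4 = -9*a*b - a - 2*b + 23, LT = a*b.

S(f_1,f_2): lcm = a*b. S = 7/40*a + 5/8*b - 57/40.
  leading term a: no divisor's leading term divides it; move 7/40*a to the remainder.
  leading term b: no divisor's leading term divides it; move 5/8*b to the remainder.
  leading term 1: no divisor's leading term divides it; move -57/40 to the remainder.
  remainder 7/40*a + 5/8*b - 57/40 ≠ 0; add h_5 = 7/40*a + 5/8*b - 57/40 to the basis.

S(f_1,f_3): lcm = a**2*b. S = 1/3*a*b**2 + 7/40*a**2 + 33/8*a*b + 1/3*b**2 - 97/40*a - 13/3*b.
  leading term a*b**2: subtract (1/24*b)·f_1 from 1/3*a*b**2 + 7/40*a**2 + 33/8*a*b + 1/3*b**2 - 97/40*a - 13/3*b → 7/40*a**2 + 61/15*a*b + 7/24*b**2 - 97/40*a - 141/40*b
  leading term a**2: subtract (7/120)·f_3 from 7/40*a**2 + 61/15*a*b + 7/24*b**2 - 97/40*a - 141/40*b → 33/8*a*b + 7/24*b**2 - 69/40*a - 52/15*b - 91/120
  leading term a*b: subtract (33/64)·f_1 from 33/8*a*b + 7/24*b**2 - 69/40*a - 52/15*b - 91/120 → 7/24*b**2 - 783/320*a - 3823/960*b + 1775/192
  leading term b**2: no divisor's leading term divides it; move 7/24*b**2 to the remainder.
  leading term a: subtract (-783/56)·h_5 from -783/320*a - 3823/960*b + 1775/192 → 7991/1680*b - 8971/840
  leading term b: no divisor's leading term divides it; move 7991/1680*b to the remainder.
  leading term 1: no divisor's leading term divides it; move -8971/840 to the remainder.
  remainder 7/24*b**2 + 7991/1680*b - 8971/840 ≠ 0; add h_6 = 7/24*b**2 + 7991/1680*b - 8971/840 to the basis.

S(f_1,f_4): lcm = a*b. S = 23/360*a - 7/72*b + 47/360.
  leading term a: subtract (23/63)·h_5 from 23/360*a - 7/72*b + 47/360 → -41/126*b + 41/63
  leading term b: no divisor's leading term divides it; move -41/126*b to the remainder.
  leading term 1: no divisor's leading term divides it; move 41/63 to the remainder.
  remainder -41/126*b + 41/63 ≠ 0; add h_7 = -41/126*b + 41/63 to the basis.

The other S-polynomials (S(f_2,f_3), S(f_2,f_4), S(f_3,f_4), S(f_1,h_5), S(f_2,h_5), S(f_3,h_5), S(f_4,h_5), S(f_1,h_6), S(f_2,h_6), S(f_3,h_6), S(f_4,h_6), S(h_5,h_6), S(f_1,h_7), S(f_2,h_7), S(f_3,h_7), S(f_4,h_7), S(h_5,h_7), S(h_6,h_7)) all reduce to 0 modulo the current basis, so we have a Gröbner basis.
Inter-reduce: drop elements whose leading term is divisible by another's, tail-reduce, and make monic.
Reduced Gröbner basis: {a - 1, b - 2}.
Label its elements g_1 = a - 1, g_2 = b - 2.

Reduce p = 4*a**2 - a*b - 4/3*a - b + 4/3 modulo G:
  leading term a**2: subtract (4*a)·g_1 from 4*a**2 - a*b - 4/3*a - b + 4/3 → -a*b + 8/3*a - b + 4/3
  leading term a*b: subtract (-b)·g_1 from -a*b + 8/3*a - b + 4/3 → 8/3*a - 2*b + 4/3
  leading term a: subtract (8/3)·g_1 from 8/3*a - 2*b + 4/3 → -2*b + 4
  leading term b: subtract (-2)·g_2 from -2*b + 4 → 0
  normal form = 0.
Since the normal form is 0, p ∈ I.

4*a**2 - a*b - 4/3*a - b + 4/3 lies in I (it reduces to 0).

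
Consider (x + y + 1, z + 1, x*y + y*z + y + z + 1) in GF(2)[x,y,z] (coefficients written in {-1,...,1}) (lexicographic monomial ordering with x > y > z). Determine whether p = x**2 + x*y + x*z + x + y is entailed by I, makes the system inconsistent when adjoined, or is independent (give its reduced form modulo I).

Adjoining x**2 + x*y + x*z + x + y makes the ideal the whole ring: the system is inconsistent.

First compute the reduced Gröbner basis of I by Buchberger's algorithm.
f_1 = x + y + 1, LT = x.
f_2 = z + 1, LT = z.
f_3 = x*y + y*z + y + z + 1, LT = x*y.

S(f_1,f_3): lcm = x*y. S = y**2 + y*z + z + 1.
  leading term y**2: no divisor's leading term divides it; move y**2 to the remainder.
  leading term y*z: subtract (y)·f_2 from y*z + z + 1 → y + z + 1
  leading term y: no divisor's leading term divides it; move y to the remainder.
  leading term z: subtract (1)·f_2 from z + 1 → 0
  remainder y**2 + y ≠ 0; add h_4 = y**2 + y to the basis.

The other S-polynomials (S(f_1,f_2), S(f_2,f_3), S(f_1,h_4), S(f_2,h_4), S(f_3,h_4)) all reduce to 0 modulo the current basis, so we have a Gröbner basis.
Inter-reduce: drop elements whose leading term is divisible by another's, tail-reduce, and make monic.
Reduced Gröbner basis: {x + y + 1, y**2 + y, z + 1}.
Label its elements g_1 = x + y + 1, g_2 = y**2 + y, g_3 = z + 1.

Reduce p = x**2 + x*y + x*z + x + y modulo G:
  leading term x**2: subtract (x)·g_1 from x**2 + x*y + x*z + x + y → x*z + y
  leading term x*z: subtract (z)·g_1 from x*z + y → y*z + y + z
  leading term y*z: subtract (y)·g_3 from y*z + y + z → z
  leading term z: subtract (1)·g_3 from z → 1
  leading term 1: no divisor's leading term divides it; move 1 to the remainder.
  normal form = 1.
The normal form is nonzero, so p ∉ I. Since p minus its normal form lies in I, I + (p) = I + (r) where r = 1; decide whether this ideal is the whole ring.
Here r = 1 is a nonzero constant, hence a unit: 1 ∈ I + (p), the Gröbner basis of I + (p) is {1}, and the enlarged system has no common solution — adjoining p is inconsistent.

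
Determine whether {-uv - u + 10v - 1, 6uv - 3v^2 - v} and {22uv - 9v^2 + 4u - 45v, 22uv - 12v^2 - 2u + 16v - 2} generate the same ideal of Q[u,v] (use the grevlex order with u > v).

Two ideals are equal iff their reduced Gröbner bases coincide (the reduced basis is unique for a fixed ordering).
Buchberger on the first generating set:
f_1 = -uv - u + 10v - 1, LT = uv.
f_2 = 6uv - 3v^2 - v, LT = uv.

S(f_1,f_2): lcm = uv. S = 1/2v^2 + u - 59/6v + 1.
  leading term v^2: no divisor's leading term divides it; move 1/2v^2 to the remainder.
  leading term u: no divisor's leading term divides it; move u to the remainder.
  leading term v: no divisor's leading term divides it; move -59/6v to the remainder.
  leading term 1: no divisor's leading term divides it; move 1 to the remainder.
  remainder 1/2v^2 + u - 59/6v + 1 ≠ 0; add g_3 = 1/2v^2 + u - 59/6v + 1 to the basis.

S(f_1,g_3): lcm = uv^2. S = -2u^2 + 62/3uv - 10v^2 - 2u + v.
  leading term u^2: no divisor's leading term divides it; move -2u^2 to the remainder.
  leading term uv: subtract (-62/3)·f_1 from 62/3uv - 10v^2 - 2u + v → -10v^2 - 68/3u + 623/3v - 62/3
  leading term v^2: subtract (-20)·g_3 from -10v^2 - 68/3u + 623/3v - 62/3 → -8/3u + 11v - 2/3
  leading term u: no divisor's leading term divides it; move -8/3u to the remainder.
  leading term v: no divisor's leading term divides it; move 11v to the remainder.
  leading term 1: no divisor's leading term divides it; move -2/3 to the remainder.
  remainder -2u^2 - 8/3u + 11v - 2/3 ≠ 0; add g_4 = -2u^2 - 8/3u + 11v - 2/3 to the basis.

The other S-polynomials (S(f_2,g_3), S(f_1,g_4), S(f_2,g_4), S(g_3,g_4)) all reduce to 0 modulo the current basis, so we have a Gröbner basis.
Inter-reduce: drop elements whose leading term is divisible by another's, tail-reduce, and make monic.
Reduced Gröbner basis: {u^2 + 4/3u - 11/2v + 1/3, uv + u - 10v + 1, v^2 + 2u - 59/3v + 2}.

Buchberger on the second generating set:
h_1 = 22uv - 9v^2 + 4u - 45v, LT = uv.
h_2 = 22uv - 12v^2 - 2u + 16v - 2, LT = uv.

S(h_1,h_2): lcm = uv. S = 3/22v^2 + 3/11u - 61/22v + 1/11.
  leading term v^2: no divisor's leading term divides it; move 3/22v^2 to the remainder.
  leading term u: no divisor's leading term divides it; move 3/11u to the remainder.
  leading term v: no divisor's leading term divides it; move -61/22v to the remainder.
  leading term 1: no divisor's leading term divides it; move 1/11 to the remainder.
  remainder 3/22v^2 + 3/11u - 61/22v + 1/11 ≠ 0; add k_3 = 3/22v^2 + 3/11u - 61/22v + 1/11 to the basis.

S(h_1,k_3): lcm = uv^2. S = -9/22v^3 - 2u^2 + 677/33uv - 45/22v^2 - 2/3u.
  leading term v^3: subtract (-3v)·k_3 from -9/22v^3 - 2u^2 + 677/33uv - 45/22v^2 - 2/3u → -2u^2 + 64/3uv - 114/11v^2 - 2/3u + 3/11v
  leading term u^2: no divisor's leading term divides it; move -2u^2 to the remainder.
  leading term uv: subtract (32/33)·h_1 from 64/3uv - 114/11v^2 - 2/3u + 3/11v → -18/11v^2 - 50/11u + 483/11v
  leading term v^2: subtract (-12)·k_3 from -18/11v^2 - 50/11u + 483/11v → -14/11u + 117/11v + 12/11
  leading term u: no divisor's leading term divides it; move -14/11u to the remainder.
  leading term v: no divisor's leading term divides it; move 117/11v to the remainder.
  leading term 1: no divisor's leading term divides it; move 12/11 to the remainder.
  remainder -2u^2 - 14/11u + 117/11v + 12/11 ≠ 0; add k_4 = -2u^2 - 14/11u + 117/11v + 12/11 to the basis.

The other S-polynomials (S(h_2,k_3), S(h_1,k_4), S(h_2,k_4), S(k_3,k_4)) all reduce to 0 modulo the current basis, so we have a Gröbner basis.
Inter-reduce: drop elements whose leading term is divisible by another's, tail-reduce, and make monic.
Reduced Gröbner basis: {u^2 + 7/11u - 117/22v - 6/11, uv + u - 114/11v + 3/11, v^2 + 2u - 61/3v + 2/3}.

Since the reduced bases disagree, the two ideals are not the same.

No, the ideals differ.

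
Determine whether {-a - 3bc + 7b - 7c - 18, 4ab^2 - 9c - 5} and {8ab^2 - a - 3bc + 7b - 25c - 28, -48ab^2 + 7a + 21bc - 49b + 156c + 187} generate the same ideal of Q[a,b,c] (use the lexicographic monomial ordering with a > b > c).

No, the ideals differ.

Since reduced Gröbner bases are canonical representatives of ideals under a given ordering, it suffices to compute and compare them.
Buchberger on the first generating set:
f_1 = -a - 3bc + 7b - 7c - 18, LT = a.
f_2 = 4ab^2 - 9c - 5, LT = ab^2.

S(f_1,f_2): lcm = ab^2. S = 3b^3c - 7b^3 + 7b^2c + 18b^2 + 9/4c + 5/4.
  leading term b^3c: no divisor's leading term divides it; move 3b^3c to the remainder.
  leading term b^3: no divisor's leading term divides it; move -7b^3 to the remainder.
  leading term b^2c: no divisor's leading term divides it; move 7b^2c to the remainder.
  leading term b^2: no divisor's leading term divides it; move 18b^2 to the remainder.
  leading term c: no divisor's leading term divides it; move 9/4c to the remainder.
  leading term 1: no divisor's leading term divides it; move 5/4 to the remainder.
  remainder 3b^3c - 7b^3 + 7b^2c + 18b^2 + 9/4c + 5/4 ≠ 0; add g_3 = 3b^3c - 7b^3 + 7b^2c + 18b^2 + 9/4c + 5/4 to the basis.

The other S-polynomials (S(f_1,g_3), S(f_2,g_3)) all reduce to 0 modulo the current basis, so we have a Gröbner basis.
Inter-reduce: drop elements whose leading term is divisible by another's, tail-reduce, and make monic.
Reduced Gröbner basis: {a + 3bc - 7b + 7c + 18, b^3c - 7/3b^3 + 7/3b^2c + 6b^2 + 3/4c + 5/12}.

Buchberger on the second generating set:
h_1 = 8ab^2 - a - 3bc + 7b - 25c - 28, LT = ab^2.
h_2 = -48ab^2 + 7a + 21bc - 49b + 156c + 187, LT = ab^2.

S(h_1,h_2): lcm = ab^2. S = 1/48a + 1/16bc - 7/48b + 1/8c + 19/48.
  leading term a: no divisor's leading term divides it; move 1/48a to the remainder.
  leading term bc: no divisor's leading term divides it; move 1/16bc to the remainder.
  leading term b: no divisor's leading term divides it; move -7/48b to the remainder.
  leading term c: no divisor's leading term divides it; move 1/8c to the remainder.
  leading term 1: no divisor's leading term divides it; move 19/48 to the remainder.
  remainder 1/48a + 1/16bc - 7/48b + 1/8c + 19/48 ≠ 0; add k_3 = 1/48a + 1/16bc - 7/48b + 1/8c + 19/48 to the basis.

S(h_1,k_3): lcm = ab^2. S = -1/8a - 3b^3c + 7b^3 - 6b^2c - 19b^2 - 3/8bc + 7/8b - 25/8c - 7/2.
  leading term a: subtract (-6)·k_3 from -1/8a - 3b^3c + 7b^3 - 6b^2c - 19b^2 - 3/8bc + 7/8b - 25/8c - 7/2 → -3b^3c + 7b^3 - 6b^2c - 19b^2 - 19/8c - 9/8
  leading term b^3c: no divisor's leading term divides it; move -3b^3c to the remainder.
  leading term b^3: no divisor's leading term divides it; move 7b^3 to the remainder.
  leading term b^2c: no divisor's leading term divides it; move -6b^2c to the remainder.
  leading term b^2: no divisor's leading term divides it; move -19b^2 to the remainder.
  leading term c: no divisor's leading term divides it; move -19/8c to the remainder.
  leading term 1: no divisor's leading term divides it; move -9/8 to the remainder.
  remainder -3b^3c + 7b^3 - 6b^2c - 19b^2 - 19/8c - 9/8 ≠ 0; add k_4 = -3b^3c + 7b^3 - 6b^2c - 19b^2 - 19/8c - 9/8 to the basis.

The other S-polynomials (S(h_2,k_3), S(h_1,k_4), S(h_2,k_4), S(k_3,k_4)) all reduce to 0 modulo the current basis, so we have a Gröbner basis.
Inter-reduce: drop elements whose leading term is divisible by another's, tail-reduce, and make monic.
Reduced Gröbner basis: {a + 3bc - 7b + 6c + 19, b^3c - 7/3b^3 + 2b^2c + 19/3b^2 + 19/24c + 3/8}.

The bases are distinct; the ideals are different.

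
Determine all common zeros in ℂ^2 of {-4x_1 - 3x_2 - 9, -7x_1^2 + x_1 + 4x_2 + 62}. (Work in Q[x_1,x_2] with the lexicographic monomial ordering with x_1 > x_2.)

Compute a lex Gröbner basis by Buchberger's algorithm.
f_1 = -4x_1 - 3x_2 - 9, LT = x_1.
f_2 = -7x_1^2 + x_1 + 4x_2 + 62, LT = x_1^2.

S(f_1,f_2): lcm = x_1^2. S = 3/4x_1x_2 + 67/28x_1 + 4/7x_2 + 62/7.
  leading term x_1x_2: subtract (-3/16x_2)·f_1 from 3/4x_1x_2 + 67/28x_1 + 4/7x_2 + 62/7 → 67/28x_1 - 9/16x_2^2 - 125/112x_2 + 62/7
  leading term x_1: subtract (-67/112)·f_1 from 67/28x_1 - 9/16x_2^2 - 125/112x_2 + 62/7 → -9/16x_2^2 - 163/56x_2 + 389/112
  leading term x_2^2: no divisor's leading term divides it; move -9/16x_2^2 to the remainder.
  leading term x_2: no divisor's leading term divides it; move -163/56x_2 to the remainder.
  leading term 1: no divisor's leading term divides it; move 389/112 to the remainder.
  remainder -9/16x_2^2 - 163/56x_2 + 389/112 ≠ 0; add h_3 = -9/16x_2^2 - 163/56x_2 + 389/112 to the basis.

The other S-polynomials (S(f_1,h_3), S(f_2,h_3)) all reduce to 0 modulo the current basis, so we have a Gröbner basis.
Inter-reduce: drop elements whose leading term is divisible by another's, tail-reduce, and make monic.
Reduced Gröbner basis: {x_1 + 3/4x_2 + 9/4, x_2^2 + 326/63x_2 - 389/63}.

From the last basis element, x_2^2 + 326/63x_2 - 389/63 = 0, so x_2 takes values in {-389/63, 1}. Each choice, substituted upward through the basis, yields the corresponding point(s) of the solution set.
  x_2 = -389/63: the earlier basis element becomes x_1 - 50/21 = 0, giving x_1 = 50/21 — point (50/21, -389/63).
  x_2 = 1: the earlier basis element becomes x_1 + 3 = 0, giving x_1 = -3 — point (-3, 1).

{(50/21, -389/63), (-3, 1)}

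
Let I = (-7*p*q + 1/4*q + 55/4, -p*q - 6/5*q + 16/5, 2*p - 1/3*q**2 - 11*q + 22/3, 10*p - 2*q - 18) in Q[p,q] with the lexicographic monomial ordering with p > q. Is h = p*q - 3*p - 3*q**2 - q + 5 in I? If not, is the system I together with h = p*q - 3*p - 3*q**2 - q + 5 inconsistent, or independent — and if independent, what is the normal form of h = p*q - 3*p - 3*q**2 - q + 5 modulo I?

Adjoining p*q - 3*p - 3*q**2 - q + 5 makes the ideal the whole ring: the system is inconsistent.

First compute the reduced Gröbner basis of I by Buchberger's algorithm.
f_1 = -7*p*q + 1/4*q + 55/4, LT = p*q.
f_2 = -p*q - 6/5*q + 16/5, LT = p*q.
f_3 = 2*p - 1/3*q**2 - 11*q + 22/3, LT = p.
f_4 = 10*p - 2*q - 18, LT = p.

S(f_1,f_2): lcm = p*q. S = -173/140*q + 173/140.
  leading term q: no divisor's leading term divides it; move -173/140*q to the remainder.
  leading term 1: no divisor's leading term divides it; move 173/140 to the remainder.
  remainder -173/140*q + 173/140 ≠ 0; add k_5 = -173/140*q + 173/140 to the basis.

S(f_1,f_3): lcm = p*q. S = 1/6*q**3 + 11/2*q**2 - 311/84*q - 55/28.
  leading term q**3: subtract (-70/519*q**2)·k_5 from 1/6*q**3 + 11/2*q**2 - 311/84*q - 55/28 → 17/3*q**2 - 311/84*q - 55/28
  leading term q**2: subtract (-2380/519*q)·k_5 from 17/3*q**2 - 311/84*q - 55/28 → 55/28*q - 55/28
  leading term q: subtract (-275/173)·k_5 from 55/28*q - 55/28 → 0
  remainder 0.

S(f_1,f_4): lcm = p*q. S = 1/5*q**2 + 247/140*q - 55/28.
  leading term q**2: subtract (-28/173*q)·k_5 from 1/5*q**2 + 247/140*q - 55/28 → 55/28*q - 55/28
  leading term q: subtract (-275/173)·k_5 from 55/28*q - 55/28 → 0
  remainder 0.

S(f_2,f_3): lcm = p*q. S = 1/6*q**3 + 11/2*q**2 - 37/15*q - 16/5.
  leading term q**3: subtract (-70/519*q**2)·k_5 from 1/6*q**3 + 11/2*q**2 - 37/15*q - 16/5 → 17/3*q**2 - 37/15*q - 16/5
  leading term q**2: subtract (-2380/519*q)·k_5 from 17/3*q**2 - 37/15*q - 16/5 → 16/5*q - 16/5
  leading term q: subtract (-448/173)·k_5 from 16/5*q - 16/5 → 0
  remainder 0.

S(f_2,f_4): lcm = p*q. S = 1/5*q**2 + 3*q - 16/5.
  leading term q**2: subtract (-28/173*q)·k_5 from 1/5*q**2 + 3*q - 16/5 → 16/5*q - 16/5
  leading term q: subtract (-448/173)·k_5 from 16/5*q - 16/5 → 0
  remainder 0.

S(f_3,f_4): lcm = p. S = -1/6*q**2 - 53/10*q + 82/15.
  leading term q**2: subtract (70/519*q)·k_5 from -1/6*q**2 - 53/10*q + 82/15 → -82/15*q + 82/15
  leading term q: subtract (2296/519)·k_5 from -82/15*q + 82/15 → 0
  remainder 0.

S(f_1,k_5): lcm = p*q. S = p - 1/28*q - 55/28.
  leading term p: subtract (1/2)·f_3 from p - 1/28*q - 55/28 → 1/6*q**2 + 153/28*q - 473/84
  leading term q**2: subtract (-70/519*q)·k_5 from 1/6*q**2 + 153/28*q - 473/84 → 473/84*q - 473/84
  leading term q: subtract (-2365/519)·k_5 from 473/84*q - 473/84 → 0
  remainder 0.

S(f_2,k_5): lcm = p*q. S = p + 6/5*q - 16/5.
  leading term p: subtract (1/2)·f_3 from p + 6/5*q - 16/5 → 1/6*q**2 + 67/10*q - 103/15
  leading term q**2: subtract (-70/519*q)·k_5 from 1/6*q**2 + 67/10*q - 103/15 → 103/15*q - 103/15
  leading term q: subtract (-2884/519)·k_5 from 103/15*q - 103/15 → 0
  remainder 0.

S(f_3,k_5): leading monomials are coprime, so the S-polynomial reduces to 0 (Buchberger's first criterion).
S(f_4,k_5): leading monomials are coprime, so the S-polynomial reduces to 0 (Buchberger's first criterion).
Every S-polynomial of the final basis reduces to 0, so we have a Gröbner basis.
Inter-reduce: drop elements whose leading term is divisible by another's, tail-reduce, and make monic.
Reduced Gröbner basis: {p - 2, q - 1}.
Label its elements g_1 = p - 2, g_2 = q - 1.

Reduce h = p*q - 3*p - 3*q**2 - q + 5 modulo G:
  leading term p*q: subtract (q)·g_1 from p*q - 3*p - 3*q**2 - q + 5 → -3*p - 3*q**2 + q + 5
  leading term p: subtract (-3)·g_1 from -3*p - 3*q**2 + q + 5 → -3*q**2 + q - 1
  leading term q**2: subtract (-3*q)·g_2 from -3*q**2 + q - 1 → -2*q - 1
  leading term q: subtract (-2)·g_2 from -2*q - 1 → -3
  leading term 1: no divisor's leading term divides it; move -3 to the remainder.
  normal form = -3.
The normal form is nonzero, so h ∉ I. Since h minus its normal form lies in I, I + (h) = I + (r) where r = -3; decide whether this ideal is the whole ring.
Here r = -3 is a nonzero constant, hence a unit: 1 ∈ I + (h), the Gröbner basis of I + (h) is {1}, and the enlarged system has no common solution — adjoining h is inconsistent.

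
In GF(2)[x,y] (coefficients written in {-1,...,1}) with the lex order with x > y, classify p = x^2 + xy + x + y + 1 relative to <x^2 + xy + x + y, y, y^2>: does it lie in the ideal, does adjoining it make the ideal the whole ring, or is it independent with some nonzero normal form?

First compute the reduced Gröbner basis of I by Buchberger's algorithm.
f_1 = x^2 + xy + x + y, LT = x^2.
f_2 = y, LT = y.
f_3 = y^2, LT = y^2.

The S-polynomials (S(f_1,f_2), S(f_1,f_3), S(f_2,f_3)) all reduce to 0 modulo the current basis, so we have a Gröbner basis.
Inter-reduce: drop elements whose leading term is divisible by another's, tail-reduce, and make monic.
Reduced Gröbner basis: {x^2 + x, y}.
Label its elements g_1 = x^2 + x, g_2 = y.

Reduce p = x^2 + xy + x + y + 1 modulo G:
  leading term x^2: subtract (1)·g_1 from x^2 + xy + x + y + 1 → xy + y + 1
  leading term xy: subtract (x)·g_2 from xy + y + 1 → y + 1
  leading term y: subtract (1)·g_2 from y + 1 → 1
  leading term 1: no divisor's leading term divides it; move 1 to the remainder.
  normal form = 1.
The normal form is nonzero, so p ∉ I. Since p minus its normal form lies in I, I + (p) = I + (r) where r = 1; decide whether this ideal is the whole ring.
Here r = 1 is a nonzero constant, hence a unit: 1 ∈ I + (p), the Gröbner basis of I + (p) is {1}, and the enlarged system has no common solution — adjoining p is inconsistent.

Adjoining x^2 + xy + x + y + 1 makes the ideal the whole ring: the system is inconsistent.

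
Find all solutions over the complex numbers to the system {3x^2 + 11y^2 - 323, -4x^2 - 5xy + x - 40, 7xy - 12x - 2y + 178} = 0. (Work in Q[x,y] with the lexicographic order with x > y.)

{(4, -5)}

Compute a lex Gröbner basis by Buchberger's algorithm.
f_1 = 3x^2 + 11y^2 - 323, LT = x^2.
f_2 = -4x^2 - 5xy + x - 40, LT = x^2.
f_3 = 7xy - 12x - 2y + 178, LT = xy.

S(f_1,f_2): lcm = x^2. S = -5/4xy + 1/4x + 11/3y^2 - 353/3.
  leading term xy: subtract (-5/28)·f_3 from -5/4xy + 1/4x + 11/3y^2 - 353/3 → -53/28x + 11/3y^2 - 5/14y - 3607/42
  leading term x: no divisor's leading term divides it; move -53/28x to the remainder.
  leading term y^2: no divisor's leading term divides it; move 11/3y^2 to the remainder.
  leading term y: no divisor's leading term divides it; move -5/14y to the remainder.
  leading term 1: no divisor's leading term divides it; move -3607/42 to the remainder.
  remainder -53/28x + 11/3y^2 - 5/14y - 3607/42 ≠ 0; add h_4 = -53/28x + 11/3y^2 - 5/14y - 3607/42 to the basis.

S(f_1,f_3): lcm = x^2y. S = 12/7x^2 + 2/7xy - 178/7x + 11/3y^3 - 323/3y.
  leading term x^2: subtract (4/7)·f_1 from 12/7x^2 + 2/7xy - 178/7x + 11/3y^3 - 323/3y → 2/7xy - 178/7x + 11/3y^3 - 44/7y^2 - 323/3y + 1292/7
  leading term xy: subtract (2/49)·f_3 from 2/7xy - 178/7x + 11/3y^3 - 44/7y^2 - 323/3y + 1292/7 → -1222/49x + 11/3y^3 - 44/7y^2 - 15815/147y + 8688/49
  leading term x: subtract (4888/371)·h_4 from -1222/49x + 11/3y^3 - 44/7y^2 - 15815/147y + 8688/49 → 11/3y^3 - 60764/1113y^2 - 114505/1113y + 208100/159
  leading term y^3: no divisor's leading term divides it; move 11/3y^3 to the remainder.
  leading term y^2: no divisor's leading term divides it; move -60764/1113y^2 to the remainder.
  leading term y: no divisor's leading term divides it; move -114505/1113y to the remainder.
  leading term 1: no divisor's leading term divides it; move 208100/159 to the remainder.
  remainder 11/3y^3 - 60764/1113y^2 - 114505/1113y + 208100/159 ≠ 0; add h_5 = 11/3y^3 - 60764/1113y^2 - 114505/1113y + 208100/159 to the basis.

S(f_2,f_3): lcm = x^2y. S = 12/7x^2 + 5/4xy^2 + 1/28xy - 178/7x + 10y.
  leading term x^2: subtract (4/7)·f_1 from 12/7x^2 + 5/4xy^2 + 1/28xy - 178/7x + 10y → 5/4xy^2 + 1/28xy - 178/7x - 44/7y^2 + 10y + 1292/7
  leading term xy^2: subtract (5/28y)·f_3 from 5/4xy^2 + 1/28xy - 178/7x - 44/7y^2 + 10y + 1292/7 → 61/28xy - 178/7x - 83/14y^2 - 305/14y + 1292/7
  leading term xy: subtract (61/196)·f_3 from 61/28xy - 178/7x - 83/14y^2 - 305/14y + 1292/7 → -1063/49x - 83/14y^2 - 1037/49y + 12659/98
  leading term x: subtract (4252/371)·h_4 from -1063/49x - 83/14y^2 - 1037/49y + 12659/98 → -106741/2226y^2 - 6333/371y + 2478535/2226
  leading term y^2: no divisor's leading term divides it; move -106741/2226y^2 to the remainder.
  leading term y: no divisor's leading term divides it; move -6333/371y to the remainder.
  leading term 1: no divisor's leading term divides it; move 2478535/2226 to the remainder.
  remainder -106741/2226y^2 - 6333/371y + 2478535/2226 ≠ 0; add h_6 = -106741/2226y^2 - 6333/371y + 2478535/2226 to the basis.

S(f_1,h_4): lcm = x^2. S = 308/159xy^2 - 10/53xy - 7214/159x + 11/3y^2 - 323/3.
  leading term xy^2: subtract (44/159y)·f_3 from 308/159xy^2 - 10/53xy - 7214/159x + 11/3y^2 - 323/3 → 166/53xy - 7214/159x + 671/159y^2 - 7832/159y - 323/3
  leading term xy: subtract (166/371)·f_3 from 166/53xy - 7214/159x + 671/159y^2 - 7832/159y - 323/3 → -44522/1113x + 671/159y^2 - 53828/1113y - 208477/1113
  leading term x: subtract (178088/8427)·h_4 from -44522/1113x + 671/159y^2 - 53828/1113y - 208477/1113 → -1852279/25281y^2 - 343952/8427y + 41147695/25281
  leading term y^2: subtract (25931906/16971819)·h_6 from -1852279/25281y^2 - 343952/8427y + 41147695/25281 → -250053106/16971819y - 1250265530/16971819
  leading term y: no divisor's leading term divides it; move -250053106/16971819y to the remainder.
  leading term 1: no divisor's leading term divides it; move -1250265530/16971819 to the remainder.
  remainder -250053106/16971819y - 1250265530/16971819 ≠ 0; add h_7 = -250053106/16971819y - 1250265530/16971819 to the basis.

The other S-polynomials (S(f_2,h_4), S(f_3,h_4), S(f_1,h_5), S(f_2,h_5), S(f_3,h_5), S(h_4,h_5), S(f_1,h_6), S(f_2,h_6), S(f_3,h_6), S(h_4,h_6), S(h_5,h_6), S(f_1,h_7), S(f_2,h_7), S(f_3,h_7), S(h_4,h_7), S(h_5,h_7), S(h_6,h_7)) all reduce to 0 modulo the current basis, so we have a Gröbner basis.
Inter-reduce: drop elements whose leading term is divisible by another's, tail-reduce, and make monic.
Reduced Gröbner basis: {x - 4, y + 5}.

Elimination: the polynomial y + 5 lies in the elimination ideal for y, so y ∈ {-5}. For each such y, the remaining basis elements (now univariate) give the rest of the solution.
  y = -5: the earlier basis element becomes x - 4 = 0, giving x = 4 — point (4, -5).
Check: every point annihilates each of the original generators.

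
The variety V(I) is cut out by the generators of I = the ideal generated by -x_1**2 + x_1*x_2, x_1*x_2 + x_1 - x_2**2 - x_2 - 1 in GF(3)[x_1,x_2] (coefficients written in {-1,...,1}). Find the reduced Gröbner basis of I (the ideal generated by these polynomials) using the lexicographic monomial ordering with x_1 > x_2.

G = {x_1, x_2**2 + x_2 + 1}

f_1 = -x_1**2 + x_1*x_2, LT = x_1**2.
f_2 = x_1*x_2 + x_1 - x_2**2 - x_2 - 1, LT = x_1*x_2.

S(f_1,f_2): lcm = x_1**2*x_2. S = -x_1**2 + x_1*x_2 + x_1.
  leading term x_1**2: subtract (1)·f_1 from -x_1**2 + x_1*x_2 + x_1 → x_1
  leading term x_1: no divisor's leading term divides it; move x_1 to the remainder.
  remainder x_1 ≠ 0; add g_3 = x_1 to the basis.

S(f_1,g_3): lcm = x_1**2. S = -x_1*x_2.
  leading term x_1*x_2: subtract (-1)·f_2 from -x_1*x_2 → x_1 - x_2**2 - x_2 - 1
  leading term x_1: subtract (1)·g_3 from x_1 - x_2**2 - x_2 - 1 → -x_2**2 - x_2 - 1
  leading term x_2**2: no divisor's leading term divides it; move -x_2**2 to the remainder.
  leading term x_2: no divisor's leading term divides it; move -x_2 to the remainder.
  leading term 1: no divisor's leading term divides it; move -1 to the remainder.
  remainder -x_2**2 - x_2 - 1 ≠ 0; add g_4 = -x_2**2 - x_2 - 1 to the basis.

The other S-polynomials (S(f_2,g_3), S(f_1,g_4), S(f_2,g_4), S(g_3,g_4)) all reduce to 0 modulo the current basis, so we have a Gröbner basis.
Inter-reduce: drop elements whose leading term is divisible by another's, tail-reduce, and make monic.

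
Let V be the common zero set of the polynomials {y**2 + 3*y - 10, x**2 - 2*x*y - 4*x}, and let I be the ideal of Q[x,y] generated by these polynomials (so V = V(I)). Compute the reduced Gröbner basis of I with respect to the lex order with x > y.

G = {x**2 - 2*x*y - 4*x, y**2 + 3*y - 10}

The reduced Gröbner basis is the canonical form of the ideal for this ordering.

f_1 = y**2 + 3*y - 10, LT = y**2.
f_2 = x**2 - 2*x*y - 4*x, LT = x**2.

The S-polynomials (S(f_1,f_2)) all reduce to 0 modulo the current basis, so we have a Gröbner basis.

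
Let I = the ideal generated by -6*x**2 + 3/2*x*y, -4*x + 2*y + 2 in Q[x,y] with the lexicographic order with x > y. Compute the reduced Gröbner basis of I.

G = {x - 1/2*y - 1/2, y**2 + 3*y + 2}

f_1 = -6*x**2 + 3/2*x*y, LT = x**2.
f_2 = -4*x + 2*y + 2, LT = x.

S(f_1,f_2): lcm = x**2. S = 1/4*x*y + 1/2*x.
  leading term x*y: subtract (-1/16*y)·f_2 from 1/4*x*y + 1/2*x → 1/2*x + 1/8*y**2 + 1/8*y
  leading term x: subtract (-1/8)·f_2 from 1/2*x + 1/8*y**2 + 1/8*y → 1/8*y**2 + 3/8*y + 1/4
  leading term y**2: no divisor's leading term divides it; move 1/8*y**2 to the remainder.
  leading term y: no divisor's leading term divides it; move 3/8*y to the remainder.
  leading term 1: no divisor's leading term divides it; move 1/4 to the remainder.
  remainder 1/8*y**2 + 3/8*y + 1/4 ≠ 0; add g_3 = 1/8*y**2 + 3/8*y + 1/4 to the basis.

The other S-polynomials (S(f_1,g_3), S(f_2,g_3)) all reduce to 0 modulo the current basis, so we have a Gröbner basis.
Inter-reduce: drop elements whose leading term is divisible by another's, tail-reduce, and make monic.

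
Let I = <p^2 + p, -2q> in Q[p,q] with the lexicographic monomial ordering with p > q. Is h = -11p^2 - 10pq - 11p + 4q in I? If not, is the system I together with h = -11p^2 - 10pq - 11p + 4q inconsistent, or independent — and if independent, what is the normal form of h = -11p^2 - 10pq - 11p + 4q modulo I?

First compute the reduced Gröbner basis of I by Buchberger's algorithm.
f_1 = p^2 + p, LT = p^2.
f_2 = -2q, LT = q.

The S-polynomials (S(f_1,f_2)) all reduce to 0 modulo the current basis, so we have a Gröbner basis.
Inter-reduce: drop elements whose leading term is divisible by another's, tail-reduce, and make monic.
Reduced Gröbner basis: {p^2 + p, q}.
Label its elements g_1 = p^2 + p, g_2 = q.

Reduce h = -11p^2 - 10pq - 11p + 4q modulo G:
  leading term p^2: subtract (-11)·g_1 from -11p^2 - 10pq - 11p + 4q → -10pq + 4q
  leading term pq: subtract (-10p)·g_2 from -10pq + 4q → 4q
  leading term q: subtract (4)·g_2 from 4q → 0
  normal form = 0.
Since the normal form is 0, h ∈ I.

-11p^2 - 10pq - 11p + 4q lies in I (it reduces to 0).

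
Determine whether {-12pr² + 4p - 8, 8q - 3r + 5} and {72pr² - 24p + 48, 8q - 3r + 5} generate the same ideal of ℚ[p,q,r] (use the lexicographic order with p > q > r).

For a fixed monomial order, each ideal has a unique reduced Gröbner basis; comparing bases decides equality.
Buchberger on the first generating set:
f_1 = -12pr² + 4p - 8, LT = pr².
f_2 = 8q - 3r + 5, LT = q.

The S-polynomials (S(f_1,f_2)) all reduce to 0 modulo the current basis, so we have a Gröbner basis.
Inter-reduce: drop elements whose leading term is divisible by another's, tail-reduce, and make monic.
Reduced Gröbner basis: {pr² - ⅓p + ⅔, q - ⅜r + ⅝}.

Buchberger on the second generating set:
h_1 = 72pr² - 24p + 48, LT = pr².
h_2 = 8q - 3r + 5, LT = q.

The S-polynomials (S(h_1,h_2)) all reduce to 0 modulo the current basis, so we have a Gröbner basis.
Inter-reduce: drop elements whose leading term is divisible by another's, tail-reduce, and make monic.
Reduced Gröbner basis: {pr² - ⅓p + ⅔, q - ⅜r + ⅝}.

Same reduced basis, so the two generating sets span the same ideal.

Yes, the ideals are equal.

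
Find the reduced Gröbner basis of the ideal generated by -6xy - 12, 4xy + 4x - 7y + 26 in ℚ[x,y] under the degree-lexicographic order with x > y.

f_1 = -6xy - 12, LT = xy.
f_2 = 4xy + 4x - 7y + 26, LT = xy.

S(f_1,f_2): lcm = xy. S = -x + 7/4y - 9/2.
  reduce S modulo (f_1, f_2):
  remainder -x + 7/4y - 9/2 ≠ 0; add g_3 = -x + 7/4y - 9/2 to the basis.

S(f_1,g_3): lcm = xy. S = 7/4y² - 9/2y + 2.
  reduce S modulo (f_1, f_2, g_3):
  remainder 7/4y² - 9/2y + 2 ≠ 0; add g_4 = 7/4y² - 9/2y + 2 to the basis.

The other S-polynomials (S(f_2,g_3), S(f_1,g_4), S(f_2,g_4), S(g_3,g_4)) all reduce to 0 modulo the current basis, so we have a Gröbner basis.
Inter-reduce: drop elements whose leading term is divisible by another's, tail-reduce, and make monic.

G = {y² - 18/7y + 8/7, x - 7/4y + 9/2}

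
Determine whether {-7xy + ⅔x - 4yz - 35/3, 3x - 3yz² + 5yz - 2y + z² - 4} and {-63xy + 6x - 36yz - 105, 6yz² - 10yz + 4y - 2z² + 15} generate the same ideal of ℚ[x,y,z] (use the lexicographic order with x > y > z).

No, the ideals differ.

For a fixed monomial order, each ideal has a unique reduced Gröbner basis; comparing bases decides equality.
Buchberger on the first generating set:
f_1 = -7xy + ⅔x - 4yz - 35/3, LT = xy.
f_2 = 3x - 3yz² + 5yz - 2y + z² - 4, LT = x.

S(f_1,f_2): lcm = xy. S = -2/21x + y²z² - 5/3y²z + ⅔y² - ⅓yz² + 4/7yz + 4/3y + 5/3.
  leading term x: subtract (-2/63)·f_2 from -2/21x + y²z² - 5/3y²z + ⅔y² - ⅓yz² + 4/7yz + 4/3y + 5/3 → y²z² - 5/3y²z + ⅔y² - 3/7yz² + 46/63yz + 80/63y + 2/63z² + 97/63
  leading term y²z²: no divisor's leading term divides it; move y²z² to the remainder.
  leading term y²z: no divisor's leading term divides it; move -5/3y²z to the remainder.
  leading term y²: no divisor's leading term divides it; move ⅔y² to the remainder.
  leading term yz²: no divisor's leading term divides it; move -3/7yz² to the remainder.
  leading term yz: no divisor's leading term divides it; move 46/63yz to the remainder.
  leading term y: no divisor's leading term divides it; move 80/63y to the remainder.
  leading term z²: no divisor's leading term divides it; move 2/63z² to the remainder.
  leading term 1: no divisor's leading term divides it; move 97/63 to the remainder.
  remainder y²z² - 5/3y²z + ⅔y² - 3/7yz² + 46/63yz + 80/63y + 2/63z² + 97/63 ≠ 0; add g_3 = y²z² - 5/3y²z + ⅔y² - 3/7yz² + 46/63yz + 80/63y + 2/63z² + 97/63 to the basis.

The other S-polynomials (S(f_1,g_3), S(f_2,g_3)) all reduce to 0 modulo the current basis, so we have a Gröbner basis.
Inter-reduce: drop elements whose leading term is divisible by another's, tail-reduce, and make monic.
Reduced Gröbner basis: {x - yz² + 5/3yz - ⅔y + ⅓z² - 4/3, y²z² - 5/3y²z + ⅔y² - 3/7yz² + 46/63yz + 80/63y + 2/63z² + 97/63}.

Buchberger on the second generating set:
h_1 = -63xy + 6x - 36yz - 105, LT = xy.
h_2 = 6yz² - 10yz + 4y - 2z² + 15, LT = yz².

S(h_1,h_2): lcm = xyz². S = 5/3xyz - ⅔xy + 5/21xz² - 5/2x + 4/7yz³ + 5/3z².
  leading term xyz: subtract (-5/189z)·h_1 from 5/3xyz - ⅔xy + 5/21xz² - 5/2x + 4/7yz³ + 5/3z² → -⅔xy + 5/21xz² + 10/63xz - 5/2x + 4/7yz³ - 20/21yz² + 5/3z² - 25/9z
  leading term xy: subtract (2/189)·h_1 from -⅔xy + 5/21xz² + 10/63xz - 5/2x + 4/7yz³ - 20/21yz² + 5/3z² - 25/9z → 5/21xz² + 10/63xz - 323/126x + 4/7yz³ - 20/21yz² + 8/21yz + 5/3z² - 25/9z + 10/9
  leading term xz²: no divisor's leading term divides it; move 5/21xz² to the remainder.
  leading term xz: no divisor's leading term divides it; move 10/63xz to the remainder.
  leading term x: no divisor's leading term divides it; move -323/126x to the remainder.
  leading term yz³: subtract (2/21z)·h_2 from 4/7yz³ - 20/21yz² + 8/21yz + 5/3z² - 25/9z + 10/9 → 4/21z³ + 5/3z² - 265/63z + 10/9
  leading term z³: no divisor's leading term divides it; move 4/21z³ to the remainder.
  leading term z²: no divisor's leading term divides it; move 5/3z² to the remainder.
  leading term z: no divisor's leading term divides it; move -265/63z to the remainder.
  leading term 1: no divisor's leading term divides it; move 10/9 to the remainder.
  remainder 5/21xz² + 10/63xz - 323/126x + 4/21z³ + 5/3z² - 265/63z + 10/9 ≠ 0; add k_3 = 5/21xz² + 10/63xz - 323/126x + 4/21z³ + 5/3z² - 265/63z + 10/9 to the basis.

The other S-polynomials (S(h_1,k_3), S(h_2,k_3)) all reduce to 0 modulo the current basis, so we have a Gröbner basis.
Inter-reduce: drop elements whose leading term is divisible by another's, tail-reduce, and make monic.
Reduced Gröbner basis: {xy - 2/21x + 4/7yz + 5/3, xz² + ⅔xz - 323/30x + ⅘z³ + 7z² - 53/3z + 14/3, yz² - 5/3yz + ⅔y - ⅓z² + 5/2}.

Since the reduced bases disagree, the two ideals are not the same.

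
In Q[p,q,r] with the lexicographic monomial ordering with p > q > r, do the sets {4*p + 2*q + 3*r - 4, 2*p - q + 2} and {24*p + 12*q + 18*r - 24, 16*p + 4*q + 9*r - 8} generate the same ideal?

Two ideals are equal iff their reduced Gröbner bases coincide (the reduced basis is unique for a fixed ordering).
Buchberger on the first generating set:
f_1 = 4*p + 2*q + 3*r - 4, LT = p.
f_2 = 2*p - q + 2, LT = p.

S(f_1,f_2): lcm = p. S = q + 3/4*r - 2.
  leading term q: no divisor's leading term divides it; move q to the remainder.
  leading term r: no divisor's leading term divides it; move 3/4*r to the remainder.
  leading term 1: no divisor's leading term divides it; move -2 to the remainder.
  remainder q + 3/4*r - 2 ≠ 0; add g_3 = q + 3/4*r - 2 to the basis.

The other S-polynomials (S(f_1,g_3), S(f_2,g_3)) all reduce to 0 modulo the current basis, so we have a Gröbner basis.
Inter-reduce: drop elements whose leading term is divisible by another's, tail-reduce, and make monic.
Reduced Gröbner basis: {p + 3/8*r, q + 3/4*r - 2}.

Buchberger on the second generating set:
h_1 = 24*p + 12*q + 18*r - 24, LT = p.
h_2 = 16*p + 4*q + 9*r - 8, LT = p.

S(h_1,h_2): lcm = p. S = 1/4*q + 3/16*r - 1/2.
  leading term q: no divisor's leading term divides it; move 1/4*q to the remainder.
  leading term r: no divisor's leading term divides it; move 3/16*r to the remainder.
  leading term 1: no divisor's leading term divides it; move -1/2 to the remainder.
  remainder 1/4*q + 3/16*r - 1/2 ≠ 0; add k_3 = 1/4*q + 3/16*r - 1/2 to the basis.

The other S-polynomials (S(h_1,k_3), S(h_2,k_3)) all reduce to 0 modulo the current basis, so we have a Gröbner basis.
Inter-reduce: drop elements whose leading term is divisible by another's, tail-reduce, and make monic.
Reduced Gröbner basis: {p + 3/8*r, q + 3/4*r - 2}.

These coincide, so the ideals are equal.
The choice of monomial ordering does not affect the verdict — as long as both bases are computed under the same ordering, their equality decides ideal equality.

Yes, the ideals are equal.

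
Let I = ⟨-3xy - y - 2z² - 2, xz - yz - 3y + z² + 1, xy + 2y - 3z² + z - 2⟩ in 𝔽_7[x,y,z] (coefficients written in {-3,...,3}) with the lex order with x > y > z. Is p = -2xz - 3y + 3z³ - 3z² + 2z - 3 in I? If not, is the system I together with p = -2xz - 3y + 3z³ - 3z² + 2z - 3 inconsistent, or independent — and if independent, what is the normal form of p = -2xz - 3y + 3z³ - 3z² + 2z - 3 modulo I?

First compute the reduced Gröbner basis of I by Buchberger's algorithm.
f_1 = -3xy - y - 2z² - 2, LT = xy.
f_2 = xz - yz - 3y + z² + 1, LT = xz.
f_3 = xy + 2y - 3z² + z - 2, LT = xy.

S(f_1,f_2): lcm = xyz. S = y²z + 3y² - yz² - 2yz - y + 3z³ + 3z.
  leading term y²z: no divisor's leading term divides it; move y²z to the remainder.
  leading term y²: no divisor's leading term divides it; move 3y² to the remainder.
  leading term yz²: no divisor's leading term divides it; move -yz² to the remainder.
  leading term yz: no divisor's leading term divides it; move -2yz to the remainder.
  leading term y: no divisor's leading term divides it; move -y to the remainder.
  leading term z³: no divisor's leading term divides it; move 3z³ to the remainder.
  leading term z: no divisor's leading term divides it; move 3z to the remainder.
  remainder y²z + 3y² - yz² - 2yz - y + 3z³ + 3z ≠ 0; add h_4 = y²z + 3y² - yz² - 2yz - y + 3z³ + 3z to the basis.

S(f_1,f_3): lcm = xy. S = 3y - z² - z - 2.
  leading term y: no divisor's leading term divides it; move 3y to the remainder.
  leading term z²: no divisor's leading term divides it; move -z² to the remainder.
  leading term z: no divisor's leading term divides it; move -z to the remainder.
  leading term 1: no divisor's leading term divides it; move -2 to the remainder.
  remainder 3y - z² - z - 2 ≠ 0; add h_5 = 3y - z² - z - 2 to the basis.

S(f_3,h_4): lcm = xy²z. S = -3xy² + xyz² + 2xyz + xy - 3xz³ - 3xz + 2y²z - 3yz³ + yz² - 2yz.
  leading term xy²: subtract (y)·f_1 from -3xy² + xyz² + 2xyz + xy - 3xz³ - 3xz + 2y²z - 3yz³ + yz² - 2yz → xyz² + 2xyz + xy - 3xz³ - 3xz + 2y²z + y² - 3yz³ + 3yz² - 2yz + 2y
  leading term xyz²: subtract (2z²)·f_1 from xyz² + 2xyz + xy - 3xz³ - 3xz + 2y²z + y² - 3yz³ + 3yz² - 2yz + 2y → 2xyz + xy - 3xz³ - 3xz + 2y²z + y² - 3yz³ - 2yz² - 2yz + 2y - 3z⁴ - 3z²
  leading term xyz: subtract (-3z)·f_1 from 2xyz + xy - 3xz³ - 3xz + 2y²z + y² - 3yz³ - 2yz² - 2yz + 2y - 3z⁴ - 3z² → xy - 3xz³ - 3xz + 2y²z + y² - 3yz³ - 2yz² + 2yz + 2y - 3z⁴ + z³ - 3z² + z
  leading term xy: subtract (2)·f_1 from xy - 3xz³ - 3xz + 2y²z + y² - 3yz³ - 2yz² + 2yz + 2y - 3z⁴ + z³ - 3z² + z → -3xz³ - 3xz + 2y²z + y² - 3yz³ - 2yz² + 2yz - 3y - 3z⁴ + z³ + z² + z - 3
  leading term xz³: subtract (-3z²)·f_2 from -3xz³ - 3xz + 2y²z + y² - 3yz³ - 2yz² + 2yz - 3y - 3z⁴ + z³ + z² + z - 3 → -3xz + 2y²z + y² + yz³ + 3yz² + 2yz - 3y + z³ - 3z² + z - 3
  leading term xz: subtract (-3)·f_2 from -3xz + 2y²z + y² + yz³ + 3yz² + 2yz - 3y + z³ - 3z² + z - 3 → 2y²z + y² + yz³ + 3yz² - yz + 2y + z³ + z
  leading term y²z: subtract (2)·h_4 from 2y²z + y² + yz³ + 3yz² - yz + 2y + z³ + z → 2y² + yz³ - 2yz² + 3yz - 3y + 2z³ + 2z
  leading term y²: subtract (3y)·h_5 from 2y² + yz³ - 2yz² + 3yz - 3y + 2z³ + 2z → yz³ + yz² - yz + 3y + 2z³ + 2z
  leading term yz³: subtract (-2z³)·h_5 from yz³ + yz² - yz + 3y + 2z³ + 2z → yz² - yz + 3y - 2z⁵ - 2z⁴ - 2z³ + 2z
  leading term yz²: subtract (-2z²)·h_5 from yz² - yz + 3y - 2z⁵ - 2z⁴ - 2z³ + 2z → -yz + 3y - 2z⁵ + 3z⁴ + 3z³ + 3z² + 2z
  leading term yz: subtract (2z)·h_5 from -yz + 3y - 2z⁵ + 3z⁴ + 3z³ + 3z² + 2z → 3y - 2z⁵ + 3z⁴ - 2z³ - 2z² - z
  leading term y: subtract (1)·h_5 from 3y - 2z⁵ + 3z⁴ - 2z³ - 2z² - z → -2z⁵ + 3z⁴ - 2z³ - z² + 2
  leading term z⁵: no divisor's leading term divides it; move -2z⁵ to the remainder.
  leading term z⁴: no divisor's leading term divides it; move 3z⁴ to the remainder.
  leading term z³: no divisor's leading term divides it; move -2z³ to the remainder.
  leading term z²: no divisor's leading term divides it; move -z² to the remainder.
  leading term 1: no divisor's leading term divides it; move 2 to the remainder.
  remainder -2z⁵ + 3z⁴ - 2z³ - z² + 2 ≠ 0; add h_6 = -2z⁵ + 3z⁴ - 2z³ - z² + 2 to the basis.

S(f_1,h_5): lcm = xy. S = -2xz² - 2xz + 3x - 2y + 3z² + 3.
  leading term xz²: subtract (-2z)·f_2 from -2xz² - 2xz + 3x - 2y + 3z² + 3 → -2xz + 3x - 2yz² + yz - 2y + 2z³ + 3z² + 2z + 3
  leading term xz: subtract (-2)·f_2 from -2xz + 3x - 2yz² + yz - 2y + 2z³ + 3z² + 2z + 3 → 3x - 2yz² - yz - y + 2z³ - 2z² + 2z - 2
  leading term x: no divisor's leading term divides it; move 3x to the remainder.
  leading term yz²: subtract (-3z²)·h_5 from -2yz² - yz - y + 2z³ - 2z² + 2z - 2 → -yz - y - 3z⁴ - z³ - z² + 2z - 2
  leading term yz: subtract (2z)·h_5 from -yz - y - 3z⁴ - z³ - z² + 2z - 2 → -y - 3z⁴ + z³ + z² - z - 2
  leading term y: subtract (2)·h_5 from -y - 3z⁴ + z³ + z² - z - 2 → -3z⁴ + z³ + 3z² + z + 2
  leading term z⁴: no divisor's leading term divides it; move -3z⁴ to the remainder.
  leading term z³: no divisor's leading term divides it; move z³ to the remainder.
  leading term z²: no divisor's leading term divides it; move 3z² to the remainder.
  leading term z: no divisor's leading term divides it; move z to the remainder.
  leading term 1: no divisor's leading term divides it; move 2 to the remainder.
  remainder 3x - 3z⁴ + z³ + 3z² + z + 2 ≠ 0; add h_7 = 3x - 3z⁴ + z³ + 3z² + z + 2 to the basis.

The other S-polynomials (S(f_2,f_3), S(f_1,h_4), S(f_2,h_4), S(f_2,h_5), S(f_3,h_5), S(h_4,h_5), S(f_1,h_6), S(f_2,h_6), S(f_3,h_6), S(h_4,h_6), S(h_5,h_6), S(f_1,h_7), S(f_2,h_7), S(f_3,h_7), S(h_4,h_7), S(h_5,h_7), S(h_6,h_7)) all reduce to 0 modulo the current basis, so we have a Gröbner basis.
Inter-reduce: drop elements whose leading term is divisible by another's, tail-reduce, and make monic.
Reduced Gröbner basis: {x - z⁴ - 2z³ + z² - 2z + 3, y + 2z² + 2z - 3, z⁵ + 2z⁴ + z³ - 3z² - 1}.
Label its elements g_1 = x - z⁴ - 2z³ + z² - 2z + 3, g_2 = y + 2z² + 2z - 3, g_3 = z⁵ + 2z⁴ + z³ - 3z² - 1.

Reduce p = -2xz - 3y + 3z³ - 3z² + 2z - 3 modulo G:
  leading term xz: subtract (-2z)·g_1 from -2xz - 3y + 3z³ - 3z² + 2z - 3 → -3y - 2z⁵ + 3z⁴ - 2z³ + z - 3
  leading term y: subtract (-3)·g_2 from -3y - 2z⁵ + 3z⁴ - 2z³ + z - 3 → -2z⁵ + 3z⁴ - 2z³ - z² + 2
  leading term z⁵: subtract (-2)·g_3 from -2z⁵ + 3z⁴ - 2z³ - z² + 2 → 0
  normal form = 0.
Since the normal form is 0, p ∈ I.

The remainder on division by a Gröbner basis is unique — it is the normal form.

-2xz - 3y + 3z³ - 3z² + 2z - 3 lies in I (it reduces to 0).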